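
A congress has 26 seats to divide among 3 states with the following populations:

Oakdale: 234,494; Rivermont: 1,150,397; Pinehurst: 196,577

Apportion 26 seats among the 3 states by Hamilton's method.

Oakdale: 4, Rivermont: 19, Pinehurst: 3

The standard divisor is 1581468/26 ≈ 60825.692.
Standard quotas: Oakdale 3.8552, Rivermont 18.9130, Pinehurst 3.2318.
Lower quotas: Oakdale 3, Rivermont 18, Pinehurst 3 (sum 24, leaving 2 seats).
Remainders in descending order: Rivermont 0.9130, Oakdale 0.8552, Pinehurst 0.2318.
The surplus seats go to Rivermont, Oakdale.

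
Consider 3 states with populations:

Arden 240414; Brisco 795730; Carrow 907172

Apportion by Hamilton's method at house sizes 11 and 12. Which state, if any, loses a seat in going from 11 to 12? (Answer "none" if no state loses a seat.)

At 11 seats: Arden 1, Brisco 5, Carrow 5.
At 12 seats: Arden 1, Brisco 5, Carrow 6.
No state's allocation decreased.

none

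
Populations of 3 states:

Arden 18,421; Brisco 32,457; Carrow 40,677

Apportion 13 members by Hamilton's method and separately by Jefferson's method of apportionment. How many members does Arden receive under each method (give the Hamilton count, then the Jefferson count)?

3 and 2

Hamilton: Arden 3, Brisco 4, Carrow 6.
Jefferson: Arden 2, Brisco 5, Carrow 6.
Arden gets 3 under Hamilton and 2 under Jefferson.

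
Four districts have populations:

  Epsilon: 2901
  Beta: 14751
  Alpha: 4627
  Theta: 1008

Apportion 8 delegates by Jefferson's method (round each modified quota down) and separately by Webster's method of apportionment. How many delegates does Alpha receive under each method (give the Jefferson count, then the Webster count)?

1 and 2

Jefferson: Epsilon 1, Beta 6, Alpha 1, Theta 0.
Webster: Epsilon 1, Beta 5, Alpha 2, Theta 0.
Alpha gets 1 under Jefferson and 2 under Webster.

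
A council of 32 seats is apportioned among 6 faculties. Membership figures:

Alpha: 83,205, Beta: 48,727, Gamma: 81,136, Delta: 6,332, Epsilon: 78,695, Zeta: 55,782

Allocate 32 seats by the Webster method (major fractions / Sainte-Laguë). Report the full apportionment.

Alpha 8; Beta 4; Gamma 7; Delta 1; Epsilon 7; Zeta 5

Standard divisor 353877/32 ≈ 11058.656; standard quotas: Alpha 7.524, Beta 4.406, Gamma 7.337, Delta 0.573, Epsilon 7.116, Zeta 5.044.
Rounding to the nearest integer gives Alpha 8, Beta 4, Gamma 7, Delta 1, Epsilon 7, Zeta 5 — total 32, matching the house size, so no adjustment is needed.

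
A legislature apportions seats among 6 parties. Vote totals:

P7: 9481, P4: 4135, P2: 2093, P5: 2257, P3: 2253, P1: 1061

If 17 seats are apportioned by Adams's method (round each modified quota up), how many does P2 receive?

2

Standard divisor 21280/17 ≈ 1251.765; standard quotas: P7 7.574, P4 3.303, P2 1.672, P5 1.803, P3 1.800, P1 0.848.
Rounding up gives 8, 4, 2, 2, 2, 1 = 19 seats, so the divisor must be adjusted.
With modified divisor 1500: modified quotas P7 6.321, P4 2.757, P2 1.395, P5 1.505, P3 1.502, P1 0.707.
Rounding up: P7 7, P4 3, P2 2, P5 2, P3 2, P1 1 (total 17).
P2 receives 2.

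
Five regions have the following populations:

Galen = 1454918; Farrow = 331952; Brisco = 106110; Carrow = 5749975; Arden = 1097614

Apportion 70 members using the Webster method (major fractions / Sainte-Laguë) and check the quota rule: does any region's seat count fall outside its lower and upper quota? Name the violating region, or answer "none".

Standard quotas: Galen 11.652, Farrow 2.658, Brisco 0.850, Carrow 46.049, Arden 8.790.
Webster allocation: Galen 12, Farrow 3, Brisco 1, Carrow 45, Arden 9.
Carrow has quota 46.049 (lower 46, upper 47) but receives 45 — outside the quota interval.

Carrow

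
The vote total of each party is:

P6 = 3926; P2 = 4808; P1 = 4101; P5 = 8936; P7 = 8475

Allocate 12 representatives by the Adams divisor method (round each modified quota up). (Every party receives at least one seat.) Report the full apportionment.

P6 2, P2 2, P1 2, P5 3, P7 3

Standard divisor 30246/12 ≈ 2520.5; standard quotas: P6 1.558, P2 1.908, P1 1.627, P5 3.545, P7 3.362.
Rounding up gives 2, 2, 2, 4, 4 = 14 seats, so the divisor must be adjusted.
With modified divisor 3500: modified quotas P6 1.122, P2 1.374, P1 1.172, P5 2.553, P7 2.421.
Rounding up: P6 2, P2 2, P1 2, P5 3, P7 3 (total 12).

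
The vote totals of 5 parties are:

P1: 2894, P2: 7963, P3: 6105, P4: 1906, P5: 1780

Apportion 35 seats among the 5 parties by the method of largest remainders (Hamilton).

P1: 5, P2: 14, P3: 10, P4: 3, P5: 3

Standard divisor: 20648 ÷ 35 ≈ 589.943.
Standard quotas: P1 4.9056, P2 13.4979, P3 10.3485, P4 3.2308, P5 3.0172.
Lower quotas: P1 4, P2 13, P3 10, P4 3, P5 3 (sum 33, leaving 2 seats).
Remainders in descending order: P1 0.9056, P2 0.4979, P3 0.3485, P4 0.2308, P5 0.0172.
The surplus seats go to P1, P2.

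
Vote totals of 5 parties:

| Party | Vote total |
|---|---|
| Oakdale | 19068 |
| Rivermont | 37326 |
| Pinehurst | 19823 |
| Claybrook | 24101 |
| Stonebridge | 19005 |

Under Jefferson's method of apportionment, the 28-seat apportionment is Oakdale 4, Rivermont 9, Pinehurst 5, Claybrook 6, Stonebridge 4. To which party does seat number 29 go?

Oakdale

Priority for the next seat is population ÷ (current seats + 1).
Priorities: Oakdale 3813.600, Rivermont 3732.600, Pinehurst 3303.833, Claybrook 3443.000, Stonebridge 3801.000.
Highest priority: Oakdale.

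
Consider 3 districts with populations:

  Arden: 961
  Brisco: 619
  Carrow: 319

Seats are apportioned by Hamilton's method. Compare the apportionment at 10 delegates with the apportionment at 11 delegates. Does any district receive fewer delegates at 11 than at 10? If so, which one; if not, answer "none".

none

At 10 seats: Arden 5, Brisco 3, Carrow 2.
At 11 seats: Arden 5, Brisco 4, Carrow 2.
No district's allocation decreased.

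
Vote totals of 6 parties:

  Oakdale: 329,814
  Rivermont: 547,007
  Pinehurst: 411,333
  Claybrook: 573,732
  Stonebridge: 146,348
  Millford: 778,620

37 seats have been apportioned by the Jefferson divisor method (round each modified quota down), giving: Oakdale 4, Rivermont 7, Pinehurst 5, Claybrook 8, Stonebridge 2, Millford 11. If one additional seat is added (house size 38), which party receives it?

Pinehurst

Priority for the next seat is population ÷ (current seats + 1).
Priorities: Oakdale 65962.800, Rivermont 68375.875, Pinehurst 68555.500, Claybrook 63748.000, Stonebridge 48782.667, Millford 64885.000.
Highest priority: Pinehurst.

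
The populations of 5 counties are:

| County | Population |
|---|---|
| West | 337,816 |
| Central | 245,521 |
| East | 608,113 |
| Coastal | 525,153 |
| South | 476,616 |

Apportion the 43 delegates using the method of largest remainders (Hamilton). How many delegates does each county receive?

West: 7, Central: 5, East: 12, Coastal: 10, South: 9

Standard divisor: 2193219 ÷ 43 ≈ 51005.093.
Standard quotas: West 6.6232, Central 4.8137, East 11.9226, Coastal 10.2961, South 9.3445.
Lower quotas: West 6, Central 4, East 11, Coastal 10, South 9 (sum 40, leaving 3 seats).
Remainders in descending order: East 0.9226, Central 0.8137, West 0.6232, South 0.3445, Coastal 0.2961.
Largest remainders: East, Central, West receive the extra seats.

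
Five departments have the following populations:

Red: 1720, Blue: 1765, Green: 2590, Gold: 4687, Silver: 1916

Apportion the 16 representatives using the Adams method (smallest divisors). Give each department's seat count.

Red=2, Blue=2, Green=3, Gold=6, Silver=3

Standard divisor 12678/16 ≈ 792.375; standard quotas: Red 2.171, Blue 2.227, Green 3.269, Gold 5.915, Silver 2.418.
Rounding up gives 3, 3, 4, 6, 3 = 19 seats, so the divisor must be adjusted.
With modified divisor 900: modified quotas Red 1.911, Blue 1.961, Green 2.878, Gold 5.208, Silver 2.129.
Rounding up: Red 2, Blue 2, Green 3, Gold 6, Silver 3 (total 16).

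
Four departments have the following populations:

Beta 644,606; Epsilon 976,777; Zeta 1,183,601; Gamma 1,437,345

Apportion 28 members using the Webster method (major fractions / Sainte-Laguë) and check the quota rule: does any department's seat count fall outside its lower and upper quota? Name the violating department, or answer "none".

Standard quotas: Beta 4.254, Epsilon 6.447, Zeta 7.812, Gamma 9.487.
Webster allocation: Beta 4, Epsilon 6, Zeta 8, Gamma 10.
Every allocation lies between the lower and upper quota.

none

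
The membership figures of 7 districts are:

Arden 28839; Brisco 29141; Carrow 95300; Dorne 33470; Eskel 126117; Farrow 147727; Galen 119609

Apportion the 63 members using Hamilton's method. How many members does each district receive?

Arden 3; Brisco 3; Carrow 10; Dorne 4; Eskel 14; Farrow 16; Galen 13

Standard divisor: 580203 ÷ 63 ≈ 9209.571.
Standard quotas: Arden 3.1314, Brisco 3.1642, Carrow 10.3479, Dorne 3.6343, Eskel 13.6941, Farrow 16.0406, Galen 12.9875.
Lower quotas: Arden 3, Brisco 3, Carrow 10, Dorne 3, Eskel 13, Farrow 16, Galen 12 (sum 60, leaving 3 seats).
Remainders in descending order: Galen 0.9875, Eskel 0.6941, Dorne 0.6343, Carrow 0.3479, Brisco 0.1642, Arden 0.1314, Farrow 0.0406.
The surplus seats go to Galen, Eskel, Dorne.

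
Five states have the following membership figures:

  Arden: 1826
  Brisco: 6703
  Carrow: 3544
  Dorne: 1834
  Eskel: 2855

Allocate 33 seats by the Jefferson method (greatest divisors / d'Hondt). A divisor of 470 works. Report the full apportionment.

Arden 3, Brisco 14, Carrow 7, Dorne 3, Eskel 6

With modified divisor 470: modified quotas Arden 3.885, Brisco 14.262, Carrow 7.540, Dorne 3.902, Eskel 6.074.
Rounding down: Arden 3, Brisco 14, Carrow 7, Dorne 3, Eskel 6 (total 33).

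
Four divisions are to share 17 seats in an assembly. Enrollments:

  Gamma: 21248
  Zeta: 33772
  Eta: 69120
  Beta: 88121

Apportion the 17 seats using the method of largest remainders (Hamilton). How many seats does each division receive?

Standard divisor: 212261 ÷ 17 ≈ 12485.941.
Standard quotas: Gamma 1.7018, Zeta 2.7048, Eta 5.5358, Beta 7.0576.
Lower quotas: Gamma 1, Zeta 2, Eta 5, Beta 7 (sum 15, leaving 2 seats).
Remainders in descending order: Zeta 0.7048, Gamma 0.7018, Eta 0.5358, Beta 0.0576.
Largest remainders: Zeta, Gamma receive the extra seats.

Gamma: 2, Zeta: 3, Eta: 5, Beta: 7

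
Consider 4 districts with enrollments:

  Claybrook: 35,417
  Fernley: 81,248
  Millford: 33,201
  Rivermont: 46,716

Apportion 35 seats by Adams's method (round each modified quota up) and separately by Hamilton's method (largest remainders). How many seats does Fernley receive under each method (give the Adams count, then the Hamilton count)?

Adams: Claybrook 7, Fernley 14, Millford 6, Rivermont 8.
Hamilton: Claybrook 6, Fernley 15, Millford 6, Rivermont 8.
Fernley gets 14 under Adams and 15 under Hamilton.

14 and 15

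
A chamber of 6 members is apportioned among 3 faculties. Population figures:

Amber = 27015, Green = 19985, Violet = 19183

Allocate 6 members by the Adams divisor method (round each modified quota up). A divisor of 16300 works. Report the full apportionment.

Amber=2, Green=2, Violet=2

With modified divisor 16300: modified quotas Amber 1.657, Green 1.226, Violet 1.177.
Rounding up: Amber 2, Green 2, Violet 2 (total 6).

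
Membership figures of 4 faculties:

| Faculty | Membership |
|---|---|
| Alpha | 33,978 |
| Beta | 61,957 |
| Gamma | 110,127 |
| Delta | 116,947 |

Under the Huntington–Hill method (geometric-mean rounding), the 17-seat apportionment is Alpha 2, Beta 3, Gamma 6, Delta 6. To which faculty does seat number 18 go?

Delta

Priority for the next seat is population ÷ (√(s·(s+1))).
Priorities: Alpha 13871.460, Beta 17885.445, Gamma 16992.965, Delta 18045.314.
Highest priority: Delta.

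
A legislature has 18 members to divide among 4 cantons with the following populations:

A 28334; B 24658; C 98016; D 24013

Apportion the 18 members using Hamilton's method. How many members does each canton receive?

The standard divisor is 175021/18 ≈ 9723.389.
Standard quotas: A 2.9140, B 2.5359, C 10.0804, D 2.4696.
Lower quotas: A 2, B 2, C 10, D 2 (sum 16, leaving 2 seats).
Remainders in descending order: A 0.9140, B 0.5359, D 0.4696, C 0.0804.
Largest remainders: A, B receive the extra seats.

A 3, B 3, C 10, D 2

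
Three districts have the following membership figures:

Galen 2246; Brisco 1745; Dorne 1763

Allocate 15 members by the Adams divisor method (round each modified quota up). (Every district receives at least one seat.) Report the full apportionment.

Standard divisor 5754/15 ≈ 383.6; standard quotas: Galen 5.855, Brisco 4.549, Dorne 4.596.
Rounding up gives 6, 5, 5 = 16 seats, so the divisor must be adjusted.
With modified divisor 438.5: modified quotas Galen 5.122, Brisco 3.979, Dorne 4.021.
Rounding up: Galen 6, Brisco 4, Dorne 5 (total 15).

Galen 6, Brisco 4, Dorne 5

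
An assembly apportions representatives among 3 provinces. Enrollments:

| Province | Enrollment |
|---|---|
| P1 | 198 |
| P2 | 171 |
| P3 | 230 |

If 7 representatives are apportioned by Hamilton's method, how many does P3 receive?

3

Total 599; standard divisor 599/7 ≈ 85.571.
Standard quotas: P1 2.314, P2 1.998, P3 2.688.
Lower quotas: P1 2, P2 1, P3 2 (sum 5, leaving 2 seats).
Remainders in descending order: P2 0.998, P3 0.688, P1 0.314.
The surplus seats go to P2, P3.
P3 receives 3.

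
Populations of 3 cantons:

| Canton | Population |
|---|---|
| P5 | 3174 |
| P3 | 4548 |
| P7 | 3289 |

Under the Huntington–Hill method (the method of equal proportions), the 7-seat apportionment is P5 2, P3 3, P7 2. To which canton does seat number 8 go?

P7

Priority for the next seat is population ÷ (√(s·(s+1))).
Priorities: P5 1295.780, P3 1312.895, P7 1342.729.
Highest priority: P7.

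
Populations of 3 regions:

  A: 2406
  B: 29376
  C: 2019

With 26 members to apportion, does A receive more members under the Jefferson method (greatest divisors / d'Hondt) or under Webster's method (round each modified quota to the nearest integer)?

Jefferson: A 1, B 24, C 1.
Webster: A 2, B 22, C 2.
A gets 1 under Jefferson and 2 under Webster.

Webster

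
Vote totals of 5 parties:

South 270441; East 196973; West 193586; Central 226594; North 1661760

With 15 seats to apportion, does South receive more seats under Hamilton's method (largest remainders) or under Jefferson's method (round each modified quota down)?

Hamilton

Hamilton: South 2, East 1, West 1, Central 1, North 10.
Jefferson: South 1, East 1, West 1, Central 1, North 11.
South gets 2 under Hamilton and 1 under Jefferson.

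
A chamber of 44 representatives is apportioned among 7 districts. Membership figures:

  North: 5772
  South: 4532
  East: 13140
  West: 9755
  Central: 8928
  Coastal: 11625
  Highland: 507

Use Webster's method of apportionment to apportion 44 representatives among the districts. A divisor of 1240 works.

With modified divisor 1240: modified quotas North 4.655, South 3.655, East 10.597, West 7.867, Central 7.200, Coastal 9.375, Highland 0.409.
Rounding to the nearest integer: North 5, South 4, East 11, West 8, Central 7, Coastal 9, Highland 0 (total 44).

North 5; South 4; East 11; West 8; Central 7; Coastal 9; Highland 0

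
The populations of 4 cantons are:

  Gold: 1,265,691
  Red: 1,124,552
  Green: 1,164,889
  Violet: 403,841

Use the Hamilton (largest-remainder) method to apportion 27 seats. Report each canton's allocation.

Gold=8; Red=8; Green=8; Violet=3

The standard divisor is 3958973/27 ≈ 146628.63.
Standard quotas: Gold 8.6320, Red 7.6694, Green 7.9445, Violet 2.7542.
Lower quotas: Gold 8, Red 7, Green 7, Violet 2 (sum 24, leaving 3 seats).
Remainders in descending order: Green 0.9445, Violet 0.7542, Red 0.6694, Gold 0.6320.
Largest remainders: Green, Violet, Red receive the extra seats.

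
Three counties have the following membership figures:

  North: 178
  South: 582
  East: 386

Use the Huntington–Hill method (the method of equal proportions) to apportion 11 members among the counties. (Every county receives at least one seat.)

With divisor 109: modified quotas North 1.633, South 5.339, East 3.541.
Geometric-mean thresholds: North √(1·2)=1.414, South √(5·6)=5.477, East √(3·4)=3.464.
Each quota rounded against its threshold gives North 2, South 5, East 4 (total 11).

North=2, South=5, East=4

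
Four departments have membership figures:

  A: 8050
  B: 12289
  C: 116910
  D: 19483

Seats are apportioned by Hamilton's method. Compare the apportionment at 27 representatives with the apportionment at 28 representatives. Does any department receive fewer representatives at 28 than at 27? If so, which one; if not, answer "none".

At 27 seats: A 2, B 2, C 20, D 3.
At 28 seats: A 1, B 2, C 21, D 4.
A drops from 2 to 1.

A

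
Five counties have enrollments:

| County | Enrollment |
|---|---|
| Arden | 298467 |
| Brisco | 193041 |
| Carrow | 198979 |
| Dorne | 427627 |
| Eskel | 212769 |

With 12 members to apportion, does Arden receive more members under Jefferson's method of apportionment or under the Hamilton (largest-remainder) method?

Jefferson: Arden 3, Brisco 1, Carrow 2, Dorne 4, Eskel 2.
Hamilton: Arden 2, Brisco 2, Carrow 2, Dorne 4, Eskel 2.
Arden gets 3 under Jefferson and 2 under Hamilton.

Jefferson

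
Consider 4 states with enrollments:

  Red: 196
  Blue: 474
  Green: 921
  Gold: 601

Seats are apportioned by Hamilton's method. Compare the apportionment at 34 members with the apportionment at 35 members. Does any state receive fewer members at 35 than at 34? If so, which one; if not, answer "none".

Blue

At 34 seats: Red 3, Blue 8, Green 14, Gold 9.
At 35 seats: Red 3, Blue 7, Green 15, Gold 10.
Blue drops from 8 to 7.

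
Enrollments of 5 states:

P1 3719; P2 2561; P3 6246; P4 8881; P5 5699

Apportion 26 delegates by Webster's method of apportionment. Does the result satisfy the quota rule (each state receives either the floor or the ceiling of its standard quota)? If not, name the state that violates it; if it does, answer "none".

Standard quotas: P1 3.567, P2 2.457, P3 5.991, P4 8.519, P5 5.466.
Webster allocation: P1 4, P2 2, P3 6, P4 9, P5 5.
Every allocation lies between the lower and upper quota.

none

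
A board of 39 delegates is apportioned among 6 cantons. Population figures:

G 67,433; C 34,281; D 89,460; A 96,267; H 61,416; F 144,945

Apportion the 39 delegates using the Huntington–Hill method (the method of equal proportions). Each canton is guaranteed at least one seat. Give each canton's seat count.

G 5; C 3; D 7; A 8; H 5; F 11

With divisor 12740: modified quotas G 5.293, C 2.691, D 7.022, A 7.556, H 4.821, F 11.377.
Geometric-mean thresholds: G √(5·6)=5.477, C √(2·3)=2.449, D √(7·8)=7.483, A √(7·8)=7.483, H √(4·5)=4.472, F √(11·12)=11.489.
Each quota rounded against its threshold gives G 5, C 3, D 7, A 8, H 5, F 11 (total 39).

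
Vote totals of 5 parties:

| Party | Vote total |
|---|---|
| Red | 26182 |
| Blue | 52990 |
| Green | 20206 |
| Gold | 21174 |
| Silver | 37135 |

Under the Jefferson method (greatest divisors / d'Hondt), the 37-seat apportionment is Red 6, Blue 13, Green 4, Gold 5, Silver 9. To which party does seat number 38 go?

Green

Priority for the next seat is population ÷ (current seats + 1).
Priorities: Red 3740.286, Blue 3785.000, Green 4041.200, Gold 3529.000, Silver 3713.500.
Highest priority: Green.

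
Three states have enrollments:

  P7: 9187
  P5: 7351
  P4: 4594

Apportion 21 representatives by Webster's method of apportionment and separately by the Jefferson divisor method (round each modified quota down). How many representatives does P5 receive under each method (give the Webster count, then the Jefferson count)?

7 and 8

Webster: P7 9, P5 7, P4 5.
Jefferson: P7 9, P5 8, P4 4.
P5 gets 7 under Webster and 8 under Jefferson.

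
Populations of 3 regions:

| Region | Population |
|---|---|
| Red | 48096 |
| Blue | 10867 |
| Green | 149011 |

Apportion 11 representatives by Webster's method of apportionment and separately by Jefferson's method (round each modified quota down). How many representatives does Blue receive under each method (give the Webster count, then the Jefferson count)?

Webster: Red 2, Blue 1, Green 8.
Jefferson: Red 2, Blue 0, Green 9.
Blue gets 1 under Webster and 0 under Jefferson.

1 and 0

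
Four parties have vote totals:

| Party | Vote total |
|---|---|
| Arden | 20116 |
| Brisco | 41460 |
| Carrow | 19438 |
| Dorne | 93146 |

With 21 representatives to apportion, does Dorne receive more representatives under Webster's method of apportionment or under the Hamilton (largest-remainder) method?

Webster: Arden 2, Brisco 5, Carrow 2, Dorne 12.
Hamilton: Arden 3, Brisco 5, Carrow 2, Dorne 11.
Dorne gets 12 under Webster and 11 under Hamilton.

Webster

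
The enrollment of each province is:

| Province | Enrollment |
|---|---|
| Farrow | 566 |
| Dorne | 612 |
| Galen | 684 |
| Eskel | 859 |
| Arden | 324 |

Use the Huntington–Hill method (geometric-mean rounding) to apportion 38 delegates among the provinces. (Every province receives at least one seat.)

Farrow: 7, Dorne: 8, Galen: 8, Eskel: 11, Arden: 4

With divisor 81: modified quotas Farrow 6.988, Dorne 7.556, Galen 8.444, Eskel 10.605, Arden 4.000.
Geometric-mean thresholds: Farrow √(6·7)=6.481, Dorne √(7·8)=7.483, Galen √(8·9)=8.485, Eskel √(10·11)=10.488, Arden √(4·5)=4.472.
Each quota rounded against its threshold gives Farrow 7, Dorne 8, Galen 8, Eskel 11, Arden 4 (total 38).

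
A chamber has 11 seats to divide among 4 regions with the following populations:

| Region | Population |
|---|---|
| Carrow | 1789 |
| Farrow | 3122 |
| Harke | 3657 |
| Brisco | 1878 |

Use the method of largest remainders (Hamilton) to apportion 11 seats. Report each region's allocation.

The standard divisor is 10446/11 ≈ 949.636.
Standard quotas: Carrow 1.884, Farrow 3.288, Harke 3.851, Brisco 1.978.
Lower quotas: Carrow 1, Farrow 3, Harke 3, Brisco 1 (sum 8, leaving 3 seats).
Remainders in descending order: Brisco 0.978, Carrow 0.884, Harke 0.851, Farrow 0.288.
Largest remainders: Brisco, Carrow, Harke receive the extra seats.

Carrow=2, Farrow=3, Harke=4, Brisco=2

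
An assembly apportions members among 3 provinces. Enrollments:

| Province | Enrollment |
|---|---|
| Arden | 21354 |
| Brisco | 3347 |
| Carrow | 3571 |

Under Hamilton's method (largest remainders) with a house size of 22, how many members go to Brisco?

2

The standard divisor is 28272/22 ≈ 1285.091.
Standard quotas: Arden 16.6167, Brisco 2.6045, Carrow 2.7788.
Lower quotas: Arden 16, Brisco 2, Carrow 2 (sum 20, leaving 2 seats).
Remainders in descending order: Carrow 0.7788, Arden 0.6167, Brisco 0.6045.
Largest remainders: Carrow, Arden receive the extra seats.
Brisco receives 2.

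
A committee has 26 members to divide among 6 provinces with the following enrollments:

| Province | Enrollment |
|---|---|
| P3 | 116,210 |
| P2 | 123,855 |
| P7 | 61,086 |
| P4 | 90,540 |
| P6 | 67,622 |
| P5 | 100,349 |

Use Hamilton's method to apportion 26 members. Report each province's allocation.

P3 5; P2 6; P7 3; P4 4; P6 3; P5 5

The standard divisor is 559662/26 ≈ 21525.462.
Standard quotas: P3 5.3987, P2 5.7539, P7 2.8378, P4 4.2062, P6 3.1415, P5 4.6619.
Lower quotas: P3 5, P2 5, P7 2, P4 4, P6 3, P5 4 (sum 23, leaving 3 seats).
Remainders in descending order: P7 0.8378, P2 0.7539, P5 0.6619, P3 0.3987, P4 0.2062, P6 0.1415.
Largest remainders: P7, P2, P5 receive the extra seats.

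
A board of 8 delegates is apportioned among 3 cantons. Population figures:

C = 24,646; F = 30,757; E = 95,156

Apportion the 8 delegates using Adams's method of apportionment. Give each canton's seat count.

C 2, F 2, E 4

Standard divisor 150559/8 ≈ 18819.875; standard quotas: C 1.310, F 1.634, E 5.056.
Rounding up gives 2, 2, 6 = 10 seats, so the divisor must be adjusted.
With modified divisor 24046.1: modified quotas C 1.025, F 1.279, E 3.957.
Rounding up: C 2, F 2, E 4 (total 8).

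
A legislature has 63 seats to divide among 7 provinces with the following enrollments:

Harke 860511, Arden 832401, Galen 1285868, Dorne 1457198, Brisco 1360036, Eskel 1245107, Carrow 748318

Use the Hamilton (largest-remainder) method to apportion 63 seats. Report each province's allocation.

Total 7789439; standard divisor 7789439/63 ≈ 123641.889.
Standard quotas: Harke 6.9597, Arden 6.7324, Galen 10.3999, Dorne 11.7856, Brisco 10.9998, Eskel 10.0703, Carrow 6.0523.
Lower quotas: Harke 6, Arden 6, Galen 10, Dorne 11, Brisco 10, Eskel 10, Carrow 6 (sum 59, leaving 4 seats).
Remainders in descending order: Brisco 0.9998, Harke 0.9597, Dorne 0.7856, Arden 0.7324, Galen 0.3999, Eskel 0.0703, Carrow 0.0523.
The surplus seats go to Brisco, Harke, Dorne, Arden.

Harke: 7; Arden: 7; Galen: 10; Dorne: 12; Brisco: 11; Eskel: 10; Carrow: 6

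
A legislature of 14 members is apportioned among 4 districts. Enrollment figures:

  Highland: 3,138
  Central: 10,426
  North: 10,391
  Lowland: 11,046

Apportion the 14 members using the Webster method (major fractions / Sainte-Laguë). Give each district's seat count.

Highland=1; Central=4; North=4; Lowland=5

Standard divisor 35001/14 ≈ 2500.071; standard quotas: Highland 1.255, Central 4.170, North 4.156, Lowland 4.418.
Rounding to the nearest integer gives 1, 4, 4, 4 = 13 seats, so the divisor must be adjusted.
With modified divisor 2400: modified quotas Highland 1.308, Central 4.344, North 4.330, Lowland 4.603.
Rounding to the nearest integer: Highland 1, Central 4, North 4, Lowland 5 (total 14).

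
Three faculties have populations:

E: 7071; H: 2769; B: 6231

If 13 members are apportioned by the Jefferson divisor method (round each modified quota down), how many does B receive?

5

Standard divisor 16071/13 ≈ 1236.231; standard quotas: E 5.720, H 2.240, B 5.040.
Rounding down gives 5, 2, 5 = 12 seats, so the divisor must be adjusted.
With modified divisor 1100: modified quotas E 6.428, H 2.517, B 5.665.
Rounding down: E 6, H 2, B 5 (total 13).
B receives 5.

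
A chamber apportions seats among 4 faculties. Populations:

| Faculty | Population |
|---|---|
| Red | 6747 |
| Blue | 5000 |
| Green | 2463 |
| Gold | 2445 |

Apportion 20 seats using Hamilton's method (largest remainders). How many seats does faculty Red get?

Standard divisor: 16655 ÷ 20 ≈ 832.75.
Standard quotas: Red 8.1021, Blue 6.0042, Green 2.9577, Gold 2.9361.
Lower quotas: Red 8, Blue 6, Green 2, Gold 2 (sum 18, leaving 2 seats).
Remainders in descending order: Green 0.9577, Gold 0.9361, Red 0.1021, Blue 0.0042.
Largest remainders: Green, Gold receive the extra seats.
Red receives 8.

8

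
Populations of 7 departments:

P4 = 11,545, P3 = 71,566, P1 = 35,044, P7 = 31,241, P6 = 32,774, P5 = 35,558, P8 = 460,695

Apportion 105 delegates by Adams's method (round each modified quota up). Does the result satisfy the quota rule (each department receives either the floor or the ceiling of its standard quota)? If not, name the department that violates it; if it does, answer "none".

Standard quotas: P4 1.787, P3 11.076, P1 5.424, P7 4.835, P6 5.072, P5 5.503, P8 71.302.
Adams allocation: P4 2, P3 11, P1 6, P7 5, P6 5, P5 6, P8 70.
P8 has quota 71.302 (lower 71, upper 72) but receives 70 — outside the quota interval.

P8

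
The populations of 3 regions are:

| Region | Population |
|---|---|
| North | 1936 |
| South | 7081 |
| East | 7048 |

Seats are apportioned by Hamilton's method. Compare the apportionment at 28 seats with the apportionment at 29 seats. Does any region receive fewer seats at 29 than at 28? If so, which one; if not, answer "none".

North

At 28 seats: North 4, South 12, East 12.
At 29 seats: North 3, South 13, East 13.
North drops from 4 to 3.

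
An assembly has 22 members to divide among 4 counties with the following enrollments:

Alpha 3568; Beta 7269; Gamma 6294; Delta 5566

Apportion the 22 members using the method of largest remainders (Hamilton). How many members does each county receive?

Alpha=4; Beta=7; Gamma=6; Delta=5

Total 22697; standard divisor 22697/22 ≈ 1031.682.
Standard quotas: Alpha 3.4584, Beta 7.0458, Gamma 6.1007, Delta 5.3951.
Lower quotas: Alpha 3, Beta 7, Gamma 6, Delta 5 (sum 21, leaving 1 seat).
Remainders in descending order: Alpha 0.4584, Delta 0.3951, Gamma 0.1007, Beta 0.0458.
Largest remainder: Alpha receives the extra seat.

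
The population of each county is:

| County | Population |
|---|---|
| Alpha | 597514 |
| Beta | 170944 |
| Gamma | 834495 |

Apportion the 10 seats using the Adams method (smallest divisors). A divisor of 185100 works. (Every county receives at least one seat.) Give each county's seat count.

With modified divisor 185100: modified quotas Alpha 3.228, Beta 0.924, Gamma 4.508.
Rounding up: Alpha 4, Beta 1, Gamma 5 (total 10).

Alpha 4, Beta 1, Gamma 5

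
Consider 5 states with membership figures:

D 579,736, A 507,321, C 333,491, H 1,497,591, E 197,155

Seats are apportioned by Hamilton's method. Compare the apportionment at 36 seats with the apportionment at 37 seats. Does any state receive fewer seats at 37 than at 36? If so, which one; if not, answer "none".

At 36 seats: D 7, A 6, C 4, H 17, E 2.
At 37 seats: D 7, A 6, C 4, H 18, E 2.
No state's allocation decreased.

none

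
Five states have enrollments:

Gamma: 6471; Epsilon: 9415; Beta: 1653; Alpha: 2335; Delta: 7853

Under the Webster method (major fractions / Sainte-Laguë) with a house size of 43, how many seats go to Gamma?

10

Standard divisor 27727/43 ≈ 644.814; standard quotas: Gamma 10.035, Epsilon 14.601, Beta 2.564, Alpha 3.621, Delta 12.179.
Rounding to the nearest integer gives 10, 15, 3, 4, 12 = 44 seats, so the divisor must be adjusted.
With modified divisor 655: modified quotas Gamma 9.879, Epsilon 14.374, Beta 2.524, Alpha 3.565, Delta 11.989.
Rounding to the nearest integer: Gamma 10, Epsilon 14, Beta 3, Alpha 4, Delta 12 (total 43).
Gamma receives 10.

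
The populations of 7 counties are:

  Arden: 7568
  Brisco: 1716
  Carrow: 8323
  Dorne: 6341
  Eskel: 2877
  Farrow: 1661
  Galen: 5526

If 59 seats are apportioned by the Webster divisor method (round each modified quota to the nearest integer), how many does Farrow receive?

3

Standard divisor 34012/59 ≈ 576.475; standard quotas: Arden 13.128, Brisco 2.977, Carrow 14.438, Dorne 11.000, Eskel 4.991, Farrow 2.881, Galen 9.586.
Rounding to the nearest integer gives Arden 13, Brisco 3, Carrow 14, Dorne 11, Eskel 5, Farrow 3, Galen 10 — total 59, matching the house size, so no adjustment is needed.
Farrow receives 3.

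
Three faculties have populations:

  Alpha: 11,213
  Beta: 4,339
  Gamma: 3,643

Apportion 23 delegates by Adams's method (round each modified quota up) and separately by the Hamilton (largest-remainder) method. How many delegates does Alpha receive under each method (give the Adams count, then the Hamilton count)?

13 and 14

Adams: Alpha 13, Beta 5, Gamma 5.
Hamilton: Alpha 14, Beta 5, Gamma 4.
Alpha gets 13 under Adams and 14 under Hamilton.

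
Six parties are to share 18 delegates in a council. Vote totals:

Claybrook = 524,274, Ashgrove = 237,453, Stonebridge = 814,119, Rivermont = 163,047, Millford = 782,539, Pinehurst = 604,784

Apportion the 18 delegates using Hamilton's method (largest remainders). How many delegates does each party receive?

Claybrook: 3, Ashgrove: 1, Stonebridge: 5, Rivermont: 1, Millford: 5, Pinehurst: 3

The standard divisor is 3126216/18 ≈ 173678.667.
Standard quotas: Claybrook 3.0186, Ashgrove 1.3672, Stonebridge 4.6875, Rivermont 0.9388, Millford 4.5057, Pinehurst 3.4822.
Lower quotas: Claybrook 3, Ashgrove 1, Stonebridge 4, Rivermont 0, Millford 4, Pinehurst 3 (sum 15, leaving 3 seats).
Remainders in descending order: Rivermont 0.9388, Stonebridge 0.6875, Millford 0.5057, Pinehurst 0.4822, Ashgrove 0.3672, Claybrook 0.0186.
The surplus seats go to Rivermont, Stonebridge, Millford.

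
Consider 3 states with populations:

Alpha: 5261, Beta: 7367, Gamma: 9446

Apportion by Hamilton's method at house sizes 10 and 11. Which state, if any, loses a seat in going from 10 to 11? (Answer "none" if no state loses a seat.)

Alpha

At 10 seats: Alpha 3, Beta 3, Gamma 4.
At 11 seats: Alpha 2, Beta 4, Gamma 5.
Alpha drops from 3 to 2.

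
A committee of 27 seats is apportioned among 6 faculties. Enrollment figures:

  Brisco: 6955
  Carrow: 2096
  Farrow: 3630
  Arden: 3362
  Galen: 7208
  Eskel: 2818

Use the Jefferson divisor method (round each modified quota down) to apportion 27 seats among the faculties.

Standard divisor 26069/27 ≈ 965.519; standard quotas: Brisco 7.203, Carrow 2.171, Farrow 3.760, Arden 3.482, Galen 7.465, Eskel 2.919.
Rounding down gives 7, 2, 3, 3, 7, 2 = 24 seats, so the divisor must be adjusted.
With modified divisor 890: modified quotas Brisco 7.815, Carrow 2.355, Farrow 4.079, Arden 3.778, Galen 8.099, Eskel 3.166.
Rounding down: Brisco 7, Carrow 2, Farrow 4, Arden 3, Galen 8, Eskel 3 (total 27).

Brisco: 7, Carrow: 2, Farrow: 4, Arden: 3, Galen: 8, Eskel: 3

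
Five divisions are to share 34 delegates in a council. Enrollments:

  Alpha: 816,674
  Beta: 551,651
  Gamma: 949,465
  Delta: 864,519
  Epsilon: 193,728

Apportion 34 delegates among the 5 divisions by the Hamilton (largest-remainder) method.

The standard divisor is 3376037/34 ≈ 99295.206.
Standard quotas: Alpha 8.2247, Beta 5.5557, Gamma 9.5620, Delta 8.7066, Epsilon 1.9510.
Lower quotas: Alpha 8, Beta 5, Gamma 9, Delta 8, Epsilon 1 (sum 31, leaving 3 seats).
Remainders in descending order: Epsilon 0.9510, Delta 0.7066, Gamma 0.5620, Beta 0.5557, Alpha 0.2247.
The surplus seats go to Epsilon, Delta, Gamma.

Alpha 8; Beta 5; Gamma 10; Delta 9; Epsilon 2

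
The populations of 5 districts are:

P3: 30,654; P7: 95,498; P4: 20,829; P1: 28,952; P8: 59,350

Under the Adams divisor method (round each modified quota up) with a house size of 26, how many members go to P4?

Standard divisor 235283/26 ≈ 9049.346; standard quotas: P3 3.387, P7 10.553, P4 2.302, P1 3.199, P8 6.558.
Rounding up gives 4, 11, 3, 4, 7 = 29 seats, so the divisor must be adjusted.
With modified divisor 10100: modified quotas P3 3.035, P7 9.455, P4 2.062, P1 2.867, P8 5.876.
Rounding up: P3 4, P7 10, P4 3, P1 3, P8 6 (total 26).
P4 receives 3.

3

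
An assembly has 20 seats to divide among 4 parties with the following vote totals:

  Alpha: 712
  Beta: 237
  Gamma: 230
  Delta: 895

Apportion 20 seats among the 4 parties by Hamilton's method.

Total 2074; standard divisor 2074/20 ≈ 103.7.
Standard quotas: Alpha 6.866, Beta 2.285, Gamma 2.218, Delta 8.631.
Lower quotas: Alpha 6, Beta 2, Gamma 2, Delta 8 (sum 18, leaving 2 seats).
Remainders in descending order: Alpha 0.866, Delta 0.631, Beta 0.285, Gamma 0.218.
Largest remainders: Alpha, Delta receive the extra seats.

Alpha 7; Beta 2; Gamma 2; Delta 9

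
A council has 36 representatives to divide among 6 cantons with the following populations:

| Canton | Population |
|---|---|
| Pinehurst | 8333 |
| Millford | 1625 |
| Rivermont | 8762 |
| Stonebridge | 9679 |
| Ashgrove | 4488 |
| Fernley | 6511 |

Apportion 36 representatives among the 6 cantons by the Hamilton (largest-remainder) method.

Pinehurst: 8; Millford: 1; Rivermont: 8; Stonebridge: 9; Ashgrove: 4; Fernley: 6

Standard divisor: 39398 ÷ 36 ≈ 1094.389.
Standard quotas: Pinehurst 7.6143, Millford 1.4848, Rivermont 8.0063, Stonebridge 8.8442, Ashgrove 4.1009, Fernley 5.9494.
Lower quotas: Pinehurst 7, Millford 1, Rivermont 8, Stonebridge 8, Ashgrove 4, Fernley 5 (sum 33, leaving 3 seats).
Remainders in descending order: Fernley 0.9494, Stonebridge 0.8442, Pinehurst 0.6143, Millford 0.4848, Ashgrove 0.1009, Rivermont 0.0063.
The surplus seats go to Fernley, Stonebridge, Pinehurst.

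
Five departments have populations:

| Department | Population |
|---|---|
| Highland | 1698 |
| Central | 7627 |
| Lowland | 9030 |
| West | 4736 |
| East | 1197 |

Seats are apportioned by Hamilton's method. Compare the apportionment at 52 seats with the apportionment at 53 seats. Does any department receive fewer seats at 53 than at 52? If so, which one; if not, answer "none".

At 52 seats: Highland 4, Central 16, Lowland 19, West 10, East 3.
At 53 seats: Highland 4, Central 17, Lowland 20, West 10, East 2.
East drops from 3 to 2.

East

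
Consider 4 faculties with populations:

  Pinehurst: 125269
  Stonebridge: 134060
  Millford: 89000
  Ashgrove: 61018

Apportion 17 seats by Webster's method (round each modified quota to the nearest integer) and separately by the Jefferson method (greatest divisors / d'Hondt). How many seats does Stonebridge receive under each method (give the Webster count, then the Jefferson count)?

Webster: Pinehurst 5, Stonebridge 5, Millford 4, Ashgrove 3.
Jefferson: Pinehurst 5, Stonebridge 6, Millford 4, Ashgrove 2.
Stonebridge gets 5 under Webster and 6 under Jefferson.

5 and 6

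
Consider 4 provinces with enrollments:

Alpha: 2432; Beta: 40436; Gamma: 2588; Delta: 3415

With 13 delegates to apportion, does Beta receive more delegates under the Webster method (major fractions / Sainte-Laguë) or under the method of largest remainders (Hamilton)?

Webster: Alpha 1, Beta 10, Gamma 1, Delta 1.
Hamilton: Alpha 0, Beta 11, Gamma 1, Delta 1.
Beta gets 10 under Webster and 11 under Hamilton.

Hamilton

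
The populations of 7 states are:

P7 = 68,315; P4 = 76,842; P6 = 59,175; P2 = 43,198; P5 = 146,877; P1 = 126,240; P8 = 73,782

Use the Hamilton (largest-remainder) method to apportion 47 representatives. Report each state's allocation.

Total 594429; standard divisor 594429/47 ≈ 12647.426.
Standard quotas: P7 5.4015, P4 6.0757, P6 4.6788, P2 3.4156, P5 11.6132, P1 9.9815, P8 5.8338.
Lower quotas: P7 5, P4 6, P6 4, P2 3, P5 11, P1 9, P8 5 (sum 43, leaving 4 seats).
Remainders in descending order: P1 0.9815, P8 0.8338, P6 0.6788, P5 0.6132, P2 0.4156, P7 0.4015, P4 0.0757.
The surplus seats go to P1, P8, P6, P5.

P7 5; P4 6; P6 5; P2 3; P5 12; P1 10; P8 6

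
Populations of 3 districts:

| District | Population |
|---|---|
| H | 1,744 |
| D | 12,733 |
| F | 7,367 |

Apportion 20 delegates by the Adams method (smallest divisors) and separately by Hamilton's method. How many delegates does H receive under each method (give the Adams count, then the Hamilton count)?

2 and 1

Adams: H 2, D 11, F 7.
Hamilton: H 1, D 12, F 7.
H gets 2 under Adams and 1 under Hamilton.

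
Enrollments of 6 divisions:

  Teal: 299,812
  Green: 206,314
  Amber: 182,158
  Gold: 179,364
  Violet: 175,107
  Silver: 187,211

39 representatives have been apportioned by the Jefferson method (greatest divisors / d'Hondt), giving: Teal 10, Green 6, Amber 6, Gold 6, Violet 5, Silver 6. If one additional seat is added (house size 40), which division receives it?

Green

Priority for the next seat is population ÷ (current seats + 1).
Priorities: Teal 27255.636, Green 29473.429, Amber 26022.571, Gold 25623.429, Violet 29184.500, Silver 26744.429.
Highest priority: Green.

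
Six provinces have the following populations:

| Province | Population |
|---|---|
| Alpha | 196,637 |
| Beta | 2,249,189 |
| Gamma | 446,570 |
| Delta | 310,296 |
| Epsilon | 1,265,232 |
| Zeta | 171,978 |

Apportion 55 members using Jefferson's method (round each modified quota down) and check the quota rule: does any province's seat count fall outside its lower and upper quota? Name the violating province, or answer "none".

Beta

Standard quotas: Alpha 2.331, Beta 26.661, Gamma 5.294, Delta 3.678, Epsilon 14.998, Zeta 2.039.
Jefferson allocation: Alpha 2, Beta 28, Gamma 5, Delta 3, Epsilon 15, Zeta 2.
Beta has quota 26.661 (lower 26, upper 27) but receives 28 — outside the quota interval.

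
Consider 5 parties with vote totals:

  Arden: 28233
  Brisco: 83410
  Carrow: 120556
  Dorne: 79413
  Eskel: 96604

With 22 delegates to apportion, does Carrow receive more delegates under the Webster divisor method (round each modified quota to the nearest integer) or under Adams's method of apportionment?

Webster

Webster: Arden 2, Brisco 4, Carrow 7, Dorne 4, Eskel 5.
Adams: Arden 2, Brisco 5, Carrow 6, Dorne 4, Eskel 5.
Carrow gets 7 under Webster and 6 under Adams.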